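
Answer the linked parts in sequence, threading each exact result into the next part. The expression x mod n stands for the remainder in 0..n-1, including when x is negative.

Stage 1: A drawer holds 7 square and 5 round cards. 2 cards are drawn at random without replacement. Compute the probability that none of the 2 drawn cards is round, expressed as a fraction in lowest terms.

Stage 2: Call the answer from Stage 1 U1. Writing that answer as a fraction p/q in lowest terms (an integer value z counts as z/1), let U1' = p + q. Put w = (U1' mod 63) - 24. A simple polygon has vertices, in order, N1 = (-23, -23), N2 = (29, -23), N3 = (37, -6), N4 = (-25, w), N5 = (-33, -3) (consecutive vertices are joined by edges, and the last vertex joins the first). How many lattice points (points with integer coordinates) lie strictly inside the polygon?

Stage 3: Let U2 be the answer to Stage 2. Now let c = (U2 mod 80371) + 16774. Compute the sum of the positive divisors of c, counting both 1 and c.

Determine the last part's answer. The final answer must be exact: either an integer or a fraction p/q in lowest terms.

31152

Stage 1: total draws C(12,2) = 66; favorable C(7,2) = 21; P = 7/22; answer 7/22
Stage 2: U1 = 7/22; threaded value p + q = 29; w = 5; cross terms: (-23*-23 - 29*-23)=1196, (29*-6 - 37*-23)=677, (37*5 - -25*-6)=35, (-25*-3 - -33*5)=240, (-33*-23 - -23*-3)=690; twice the area = |2838| = 2838; area = 1419; boundary points = 52 + 1 + 1 + 8 + 10 = 72; strictly interior points = area - boundary/2 + 1 = 1384; answer 1384
Stage 3: U2 = 1384; c = 18158; 18158 = 2 * 7 * 1297; sigma = (1 + 2) * (1 + 7) * (1 + 1297) = 3 * 8 * 1298 = 31152; answer 31152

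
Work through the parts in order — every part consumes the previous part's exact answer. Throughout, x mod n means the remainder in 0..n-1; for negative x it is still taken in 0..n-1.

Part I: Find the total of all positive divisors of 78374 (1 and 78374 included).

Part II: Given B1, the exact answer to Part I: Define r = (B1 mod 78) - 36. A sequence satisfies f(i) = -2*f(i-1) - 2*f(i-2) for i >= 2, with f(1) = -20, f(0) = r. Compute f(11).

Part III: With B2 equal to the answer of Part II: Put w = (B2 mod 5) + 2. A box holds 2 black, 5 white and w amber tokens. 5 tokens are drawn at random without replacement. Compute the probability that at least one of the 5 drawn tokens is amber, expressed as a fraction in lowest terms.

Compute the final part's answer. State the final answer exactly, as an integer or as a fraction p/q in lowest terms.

Part I: 78374 = 2 * 149 * 263; sigma = (1 + 2) * (1 + 149) * (1 + 263) = 3 * 150 * 264 = 118800; answer 118800
Part II: B1 = 118800; r = -30; f(2) = -2*(-20) - 2*(-30) = 100; iterating: f(2)=100, f(3)=-160, f(4)=120, f(5)=80, f(6)=-400, f(7)=640, f(8)=-480, f(9)=-320, f(10)=1600, f(11)=-2560; answer -2560
Part III: B2 = -2560; w = 2; total draws C(9,5) = 126; complement C(7,5) = 21; favorable 126 - 21 = 105; P = 5/6; answer 5/6

5/6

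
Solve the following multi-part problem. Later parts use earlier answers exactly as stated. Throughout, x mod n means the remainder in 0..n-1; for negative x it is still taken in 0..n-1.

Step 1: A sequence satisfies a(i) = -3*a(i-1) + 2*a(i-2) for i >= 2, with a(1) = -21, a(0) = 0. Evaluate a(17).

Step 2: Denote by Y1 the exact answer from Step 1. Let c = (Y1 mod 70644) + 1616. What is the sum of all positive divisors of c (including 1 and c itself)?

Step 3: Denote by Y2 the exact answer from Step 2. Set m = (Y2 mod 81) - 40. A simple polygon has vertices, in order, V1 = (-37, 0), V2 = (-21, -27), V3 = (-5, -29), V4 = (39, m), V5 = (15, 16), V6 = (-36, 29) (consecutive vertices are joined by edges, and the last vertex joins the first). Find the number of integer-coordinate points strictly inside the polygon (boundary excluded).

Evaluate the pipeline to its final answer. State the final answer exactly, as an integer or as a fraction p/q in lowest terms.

Step 1: a(2) = -3*(-21) + 2*(0) = 63; iterating: a(2)=63, a(3)=-231, a(4)=819, a(5)=-2919, a(6)=10395, a(7)=-37023, a(8)=131859, a(9)=-469623, a(10)=1672587, a(11)=-5957007, a(12)=21216195, a(13)=-75562599, a(14)=269120187, a(15)=-958485759, a(16)=3413697651, a(17)=-12158064471; answer -12158064471
Step 2: Y1 = -12158064471; c = 52121; 52121 is prime, so its only divisors are 1 and 52121; sigma = 1 + 52121 = 52122; answer 52122
Step 3: Y2 = 52122; m = -1; cross terms: (-37*-27 - -21*0)=999, (-21*-29 - -5*-27)=474, (-5*-1 - 39*-29)=1136, (39*16 - 15*-1)=639, (15*29 - -36*16)=1011, (-36*0 - -37*29)=1073; twice the area = |5332| = 5332; area = 2666; boundary points = 1 + 2 + 4 + 1 + 1 + 1 = 10; strictly interior points = area - boundary/2 + 1 = 2662; answer 2662

2662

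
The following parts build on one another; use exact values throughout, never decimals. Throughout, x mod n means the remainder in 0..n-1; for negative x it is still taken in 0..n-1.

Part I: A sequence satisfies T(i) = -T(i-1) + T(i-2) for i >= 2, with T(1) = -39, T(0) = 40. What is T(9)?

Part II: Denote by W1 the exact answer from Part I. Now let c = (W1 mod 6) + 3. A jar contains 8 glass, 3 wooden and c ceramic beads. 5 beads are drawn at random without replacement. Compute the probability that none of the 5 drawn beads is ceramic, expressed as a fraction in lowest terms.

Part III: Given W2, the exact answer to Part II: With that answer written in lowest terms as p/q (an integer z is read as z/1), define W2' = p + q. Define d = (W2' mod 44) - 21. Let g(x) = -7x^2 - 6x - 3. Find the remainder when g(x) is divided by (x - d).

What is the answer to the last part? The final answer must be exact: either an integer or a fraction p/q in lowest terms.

Part I: T(2) = -1*(-39) + 1*(40) = 79; iterating: T(2)=79, T(3)=-118, T(4)=197, T(5)=-315, T(6)=512, T(7)=-827, T(8)=1339, T(9)=-2166; answer -2166
Part II: W1 = -2166; c = 3; total draws C(14,5) = 2002; favorable C(11,5) = 462; P = 3/13; answer 3/13
Part III: W2 = 3/13; threaded value p + q = 16; d = -5; remainder = value at the root: -7*(-5)^2 - 6*(-5)^1 - 3 = (-175) + (30) + (-3) = -148; answer -148

-148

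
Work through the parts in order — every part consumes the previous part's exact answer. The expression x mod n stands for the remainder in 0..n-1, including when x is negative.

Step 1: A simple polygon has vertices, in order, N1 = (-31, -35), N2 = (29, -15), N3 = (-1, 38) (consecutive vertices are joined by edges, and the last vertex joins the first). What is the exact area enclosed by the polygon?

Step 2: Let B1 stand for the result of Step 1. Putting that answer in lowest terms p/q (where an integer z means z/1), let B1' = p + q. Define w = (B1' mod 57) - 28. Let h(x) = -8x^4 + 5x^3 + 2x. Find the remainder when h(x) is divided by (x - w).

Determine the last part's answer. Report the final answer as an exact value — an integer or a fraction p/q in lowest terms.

-869004

Step 1: cross terms: (-31*-15 - 29*-35)=1480, (29*38 - -1*-15)=1087, (-1*-35 - -31*38)=1213; twice the area = |3780| = 3780; area = 1890; answer 1890
Step 2: B1 = 1890; threaded value p + q = 1891; w = -18; remainder = value at the root: -8*(-18)^4 + 5*(-18)^3 + 2*(-18)^1 = (-839808) + (-29160) + (-36) = -869004; answer -869004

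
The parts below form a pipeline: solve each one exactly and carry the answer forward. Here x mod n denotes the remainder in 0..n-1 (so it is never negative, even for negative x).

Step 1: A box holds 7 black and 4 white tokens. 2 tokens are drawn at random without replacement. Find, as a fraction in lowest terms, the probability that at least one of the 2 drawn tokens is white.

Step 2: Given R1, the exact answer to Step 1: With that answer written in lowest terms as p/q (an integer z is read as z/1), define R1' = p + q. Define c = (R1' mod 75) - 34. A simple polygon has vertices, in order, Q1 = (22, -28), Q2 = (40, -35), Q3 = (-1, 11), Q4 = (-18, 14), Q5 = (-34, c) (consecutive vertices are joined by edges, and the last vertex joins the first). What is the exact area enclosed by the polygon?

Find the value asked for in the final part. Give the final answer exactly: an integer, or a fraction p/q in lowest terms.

3167/2

Step 1: total draws C(11,2) = 55; complement C(7,2) = 21; favorable 55 - 21 = 34; P = 34/55; answer 34/55
Step 2: R1 = 34/55; threaded value p + q = 89; c = -20; cross terms: (22*-35 - 40*-28)=350, (40*11 - -1*-35)=405, (-1*14 - -18*11)=184, (-18*-20 - -34*14)=836, (-34*-28 - 22*-20)=1392; twice the area = |3167| = 3167; area = 3167/2; answer 3167/2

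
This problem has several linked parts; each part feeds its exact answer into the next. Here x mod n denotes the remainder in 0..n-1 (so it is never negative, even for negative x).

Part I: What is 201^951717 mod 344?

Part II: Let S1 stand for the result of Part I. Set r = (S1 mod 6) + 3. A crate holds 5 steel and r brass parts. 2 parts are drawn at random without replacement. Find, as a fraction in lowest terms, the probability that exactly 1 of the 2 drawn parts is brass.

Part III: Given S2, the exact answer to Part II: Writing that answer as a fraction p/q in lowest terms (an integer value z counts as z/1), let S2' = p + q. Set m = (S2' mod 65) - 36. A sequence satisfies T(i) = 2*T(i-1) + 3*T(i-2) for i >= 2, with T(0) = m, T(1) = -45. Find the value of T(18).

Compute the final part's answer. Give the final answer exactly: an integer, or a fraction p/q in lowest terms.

-2130812661

Part I: squarings mod 344: 201^1=201, 201^2=153, 201^4=17, 201^8=289, 201^16=273, 201^32=225, 201^64=57, 201^128=153, 201^256=17, 201^512=289, 201^1024=273, 201^2048=225, 201^4096=57, 201^8192=153, 201^16384=17, 201^32768=289, 201^65536=273, 201^131072=225, 201^262144=57, 201^524288=153; 201^951717 = 201^1 * 201^4 * 201^32 * 201^128 * 201^256 * 201^1024 * 201^32768 * 201^131072 * 201^262144 * 201^524288 = 113 (mod 344); answer 113
Part II: S1 = 113; r = 8; total draws C(13,2) = 78; favorable C(8,1)*C(5,1) = 40; P = 20/39; answer 20/39
Part III: S2 = 20/39; threaded value p + q = 59; m = 23; T(2) = 2*(-45) + 3*(23) = -21; iterating: T(2)=-21, T(3)=-177, T(4)=-417, T(5)=-1365, T(6)=-3981, T(7)=-12057, T(8)=-36057, T(9)=-108285, T(10)=-324741, T(11)=-974337, T(12)=-2922897, T(13)=-8768805, T(14)=-26306301, T(15)=-78919017, T(16)=-236756937, T(17)=-710270925, T(18)=-2130812661; answer -2130812661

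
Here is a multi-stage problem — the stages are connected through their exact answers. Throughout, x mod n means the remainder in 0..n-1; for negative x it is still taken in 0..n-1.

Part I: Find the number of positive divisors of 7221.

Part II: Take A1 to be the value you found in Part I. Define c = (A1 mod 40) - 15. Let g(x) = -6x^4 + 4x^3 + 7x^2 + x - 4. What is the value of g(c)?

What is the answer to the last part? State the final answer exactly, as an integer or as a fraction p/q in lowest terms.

Part I: 7221 = 3 * 29 * 83; number of divisors = (1+1) * (1+1) * (1+1) = 8; answer 8
Part II: A1 = 8; c = -7; -6*(-7)^4 + 4*(-7)^3 + 7*(-7)^2 + 1*(-7)^1 - 4 = (-14406) + (-1372) + (343) + (-7) + (-4) = -15446; answer -15446

-15446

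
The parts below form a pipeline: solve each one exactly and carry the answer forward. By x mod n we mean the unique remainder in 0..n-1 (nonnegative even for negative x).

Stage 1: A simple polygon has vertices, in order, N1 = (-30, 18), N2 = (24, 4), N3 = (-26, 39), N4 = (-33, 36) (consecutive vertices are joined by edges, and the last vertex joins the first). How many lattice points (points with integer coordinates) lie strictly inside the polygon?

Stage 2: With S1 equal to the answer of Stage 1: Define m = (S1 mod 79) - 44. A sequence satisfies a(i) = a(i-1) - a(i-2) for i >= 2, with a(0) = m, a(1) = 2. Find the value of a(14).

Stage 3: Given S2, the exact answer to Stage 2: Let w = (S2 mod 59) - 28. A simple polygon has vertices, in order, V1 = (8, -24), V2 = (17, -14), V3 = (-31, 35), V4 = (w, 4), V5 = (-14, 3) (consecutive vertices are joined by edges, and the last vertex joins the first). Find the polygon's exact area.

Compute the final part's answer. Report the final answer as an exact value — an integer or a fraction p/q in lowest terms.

957/2

Stage 1: cross terms: (-30*4 - 24*18)=-552, (24*39 - -26*4)=1040, (-26*36 - -33*39)=351, (-33*18 - -30*36)=486; twice the area = |1325| = 1325; area = 1325/2; boundary points = 2 + 5 + 1 + 3 = 11; strictly interior points = area - boundary/2 + 1 = 658; answer 658
Stage 2: S1 = 658; m = -18; a(2) = 1*(2) - 1*(-18) = 20; iterating: a(2)=20, a(3)=18, a(4)=-2, a(5)=-20, a(6)=-18, a(7)=2, a(8)=20, a(9)=18, a(10)=-2, a(11)=-20, a(12)=-18, a(13)=2, a(14)=20; answer 20
Stage 3: S2 = 20; w = -8; cross terms: (8*-14 - 17*-24)=296, (17*35 - -31*-14)=161, (-31*4 - -8*35)=156, (-8*3 - -14*4)=32, (-14*-24 - 8*3)=312; twice the area = |957| = 957; area = 957/2; answer 957/2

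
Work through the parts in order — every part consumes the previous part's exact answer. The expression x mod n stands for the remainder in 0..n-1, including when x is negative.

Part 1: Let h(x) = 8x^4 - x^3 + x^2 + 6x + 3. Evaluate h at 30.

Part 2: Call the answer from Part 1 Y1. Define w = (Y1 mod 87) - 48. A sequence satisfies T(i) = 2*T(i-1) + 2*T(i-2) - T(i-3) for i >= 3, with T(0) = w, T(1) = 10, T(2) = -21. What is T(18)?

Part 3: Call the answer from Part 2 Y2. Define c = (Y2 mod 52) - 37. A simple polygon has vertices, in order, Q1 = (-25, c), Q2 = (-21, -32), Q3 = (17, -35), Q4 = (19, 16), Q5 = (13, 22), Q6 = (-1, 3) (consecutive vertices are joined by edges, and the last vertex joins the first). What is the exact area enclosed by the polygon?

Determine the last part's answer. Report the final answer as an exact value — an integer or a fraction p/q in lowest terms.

Part 1: 8*(30)^4 - 1*(30)^3 + 1*(30)^2 + 6*(30)^1 + 3 = (6480000) + (-27000) + (900) + (180) + (3) = 6454083; answer 6454083
Part 2: Y1 = 6454083; w = 27; T(3) = 2*(-21) + 2*(10) - 1*(27) = -49; iterating: T(3)=-49, T(4)=-150, T(5)=-377, T(6)=-1005, T(7)=-2614, T(8)=-6861, T(9)=-17945, T(10)=-46998, T(11)=-123025, T(12)=-322101, T(13)=-843254, T(14)=-2207685, T(15)=-5779777, T(16)=-15131670, T(17)=-39615209, T(18)=-103713981; answer -103713981
Part 3: Y2 = -103713981; c = -18; cross terms: (-25*-32 - -21*-18)=422, (-21*-35 - 17*-32)=1279, (17*16 - 19*-35)=937, (19*22 - 13*16)=210, (13*3 - -1*22)=61, (-1*-18 - -25*3)=93; twice the area = |3002| = 3002; area = 1501; answer 1501

1501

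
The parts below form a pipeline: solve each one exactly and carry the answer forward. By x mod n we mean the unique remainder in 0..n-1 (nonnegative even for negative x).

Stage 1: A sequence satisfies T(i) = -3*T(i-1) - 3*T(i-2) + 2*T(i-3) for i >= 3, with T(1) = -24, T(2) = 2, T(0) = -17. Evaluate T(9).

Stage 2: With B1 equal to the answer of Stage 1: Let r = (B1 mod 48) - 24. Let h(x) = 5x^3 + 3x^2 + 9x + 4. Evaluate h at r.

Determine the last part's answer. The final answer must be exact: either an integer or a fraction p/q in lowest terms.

Stage 1: T(3) = -3*(2) - 3*(-24) + 2*(-17) = 32; iterating: T(3)=32, T(4)=-150, T(5)=358, T(6)=-560, T(7)=306, T(8)=1478, T(9)=-6472; answer -6472
Stage 2: B1 = -6472; r = -16; 5*(-16)^3 + 3*(-16)^2 + 9*(-16)^1 + 4 = (-20480) + (768) + (-144) + (4) = -19852; answer -19852

-19852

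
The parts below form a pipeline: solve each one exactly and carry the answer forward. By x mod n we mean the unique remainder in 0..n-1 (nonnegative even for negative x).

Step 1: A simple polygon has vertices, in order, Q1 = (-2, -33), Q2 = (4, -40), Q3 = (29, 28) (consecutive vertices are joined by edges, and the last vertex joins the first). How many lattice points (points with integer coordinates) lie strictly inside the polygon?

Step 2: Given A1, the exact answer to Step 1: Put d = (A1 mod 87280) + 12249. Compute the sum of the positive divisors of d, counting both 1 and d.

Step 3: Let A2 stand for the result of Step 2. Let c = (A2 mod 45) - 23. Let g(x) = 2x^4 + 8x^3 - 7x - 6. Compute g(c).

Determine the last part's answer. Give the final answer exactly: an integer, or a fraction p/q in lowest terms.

462501

Step 1: cross terms: (-2*-40 - 4*-33)=212, (4*28 - 29*-40)=1272, (29*-33 - -2*28)=-901; twice the area = |583| = 583; area = 583/2; boundary points = 1 + 1 + 1 = 3; strictly interior points = area - boundary/2 + 1 = 291; answer 291
Step 2: A1 = 291; d = 12540; 12540 = 2^2 * 3 * 5 * 11 * 19; sigma = (1 + 2 + 4) * (1 + 3) * (1 + 5) * (1 + 11) * (1 + 19) = 7 * 4 * 6 * 12 * 20 = 40320; answer 40320
Step 3: A2 = 40320; c = -23; 2*(-23)^4 + 8*(-23)^3 - 7*(-23)^1 - 6 = (559682) + (-97336) + (161) + (-6) = 462501; answer 462501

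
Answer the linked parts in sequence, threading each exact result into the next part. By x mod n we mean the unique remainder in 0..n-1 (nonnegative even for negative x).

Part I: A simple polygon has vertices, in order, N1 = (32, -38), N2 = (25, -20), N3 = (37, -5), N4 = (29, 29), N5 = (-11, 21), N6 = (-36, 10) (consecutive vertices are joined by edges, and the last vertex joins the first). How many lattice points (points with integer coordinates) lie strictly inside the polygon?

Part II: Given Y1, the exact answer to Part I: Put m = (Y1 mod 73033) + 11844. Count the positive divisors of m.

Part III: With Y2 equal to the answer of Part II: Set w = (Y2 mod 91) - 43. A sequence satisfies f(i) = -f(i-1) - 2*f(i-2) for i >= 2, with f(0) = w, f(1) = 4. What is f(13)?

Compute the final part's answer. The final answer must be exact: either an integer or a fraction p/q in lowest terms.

-3514

Part I: cross terms: (32*-20 - 25*-38)=310, (25*-5 - 37*-20)=615, (37*29 - 29*-5)=1218, (29*21 - -11*29)=928, (-11*10 - -36*21)=646, (-36*-38 - 32*10)=1048; twice the area = |4765| = 4765; area = 4765/2; boundary points = 1 + 3 + 2 + 8 + 1 + 4 = 19; strictly interior points = area - boundary/2 + 1 = 2374; answer 2374
Part II: Y1 = 2374; m = 14218; 14218 = 2 * 7109; number of divisors = (1+1) * (1+1) = 4; answer 4
Part III: Y2 = 4; w = -39; f(2) = -1*(4) - 2*(-39) = 74; iterating: f(2)=74, f(3)=-82, f(4)=-66, f(5)=230, f(6)=-98, f(7)=-362, f(8)=558, f(9)=166, f(10)=-1282, f(11)=950, f(12)=1614, f(13)=-3514; answer -3514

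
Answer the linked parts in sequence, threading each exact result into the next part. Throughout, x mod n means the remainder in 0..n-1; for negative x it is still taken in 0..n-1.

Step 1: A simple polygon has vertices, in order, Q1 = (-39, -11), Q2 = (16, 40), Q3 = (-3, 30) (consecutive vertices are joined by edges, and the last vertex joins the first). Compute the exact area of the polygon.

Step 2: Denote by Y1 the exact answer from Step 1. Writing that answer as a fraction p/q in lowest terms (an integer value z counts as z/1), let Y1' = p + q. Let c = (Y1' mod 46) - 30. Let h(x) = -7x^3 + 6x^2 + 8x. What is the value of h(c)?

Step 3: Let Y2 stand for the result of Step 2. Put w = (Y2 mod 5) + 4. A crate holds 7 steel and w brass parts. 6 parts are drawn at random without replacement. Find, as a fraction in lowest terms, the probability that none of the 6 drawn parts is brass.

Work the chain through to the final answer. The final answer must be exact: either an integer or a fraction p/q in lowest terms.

1/715

Step 1: cross terms: (-39*40 - 16*-11)=-1384, (16*30 - -3*40)=600, (-3*-11 - -39*30)=1203; twice the area = |419| = 419; area = 419/2; answer 419/2
Step 2: Y1 = 419/2; threaded value p + q = 421; c = -23; -7*(-23)^3 + 6*(-23)^2 + 8*(-23)^1 = (85169) + (3174) + (-184) = 88159; answer 88159
Step 3: Y2 = 88159; w = 8; total draws C(15,6) = 5005; favorable C(7,6) = 7; P = 1/715; answer 1/715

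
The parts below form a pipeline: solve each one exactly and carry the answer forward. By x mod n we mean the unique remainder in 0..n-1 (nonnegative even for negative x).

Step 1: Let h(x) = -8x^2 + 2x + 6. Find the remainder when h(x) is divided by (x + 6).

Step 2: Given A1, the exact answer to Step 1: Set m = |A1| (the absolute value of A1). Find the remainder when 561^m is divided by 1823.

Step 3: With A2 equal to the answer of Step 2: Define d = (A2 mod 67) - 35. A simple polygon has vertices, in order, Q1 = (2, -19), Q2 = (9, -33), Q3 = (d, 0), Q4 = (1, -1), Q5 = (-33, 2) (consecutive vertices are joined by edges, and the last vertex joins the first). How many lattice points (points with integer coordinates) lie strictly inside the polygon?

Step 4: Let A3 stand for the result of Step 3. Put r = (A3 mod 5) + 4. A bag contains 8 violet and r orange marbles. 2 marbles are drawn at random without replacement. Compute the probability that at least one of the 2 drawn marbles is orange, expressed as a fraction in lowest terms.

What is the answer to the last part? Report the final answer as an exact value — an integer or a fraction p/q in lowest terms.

Step 1: remainder = value at the root: -8*(-6)^2 + 2*(-6)^1 + 6 = (-288) + (-12) + (6) = -294; answer -294
Step 2: A1 = -294; m = 294; squarings mod 1823: 561^1=561, 561^2=1165, 561^4=913, 561^8=458, 561^16=119, 561^32=1400, 561^64=275, 561^128=882, 561^256=1326; 561^294 = 561^2 * 561^4 * 561^32 * 561^256 = 1332 (mod 1823); answer 1332
Step 3: A2 = 1332; d = 24; cross terms: (2*-33 - 9*-19)=105, (9*0 - 24*-33)=792, (24*-1 - 1*0)=-24, (1*2 - -33*-1)=-31, (-33*-19 - 2*2)=623; twice the area = |1465| = 1465; area = 1465/2; boundary points = 7 + 3 + 1 + 1 + 7 = 19; strictly interior points = area - boundary/2 + 1 = 724; answer 724
Step 4: A3 = 724; r = 8; total draws C(16,2) = 120; complement C(8,2) = 28; favorable 120 - 28 = 92; P = 23/30; answer 23/30

23/30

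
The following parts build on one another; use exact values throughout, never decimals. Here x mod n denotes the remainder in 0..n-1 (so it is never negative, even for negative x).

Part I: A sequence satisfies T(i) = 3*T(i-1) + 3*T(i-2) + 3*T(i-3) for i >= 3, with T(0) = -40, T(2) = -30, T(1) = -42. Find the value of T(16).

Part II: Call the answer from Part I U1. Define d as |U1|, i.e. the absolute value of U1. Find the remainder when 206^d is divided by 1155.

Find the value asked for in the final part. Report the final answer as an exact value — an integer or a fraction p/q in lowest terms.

Part I: T(3) = 3*(-30) + 3*(-42) + 3*(-40) = -336; iterating: T(3)=-336, T(4)=-1224, T(5)=-4770, T(6)=-18990, T(7)=-74952, T(8)=-296136, T(9)=-1170234, T(10)=-4623966, T(11)=-18271008, T(12)=-72195624, T(13)=-285271794, T(14)=-1127215278, T(15)=-4454048088, T(16)=-17599605480; answer -17599605480
Part II: U1 = -17599605480; d = 17599605480; squarings mod 1155: 206^1=206, 206^2=856, 206^4=466, 206^8=16, 206^16=256, 206^32=856, 206^64=466, 206^128=16, 206^256=256, 206^512=856, 206^1024=466, 206^2048=16, 206^4096=256, 206^8192=856, 206^16384=466, 206^32768=16, 206^65536=256, 206^131072=856, 206^262144=466, 206^524288=16, 206^1048576=256, 206^2097152=856, 206^4194304=466, 206^8388608=16, 206^16777216=256, 206^33554432=856, 206^67108864=466, 206^134217728=16, 206^268435456=256, 206^536870912=856, 206^1073741824=466, 206^2147483648=16, 206^4294967296=256, 206^8589934592=856, 206^17179869184=466; 206^17599605480 = 206^8 * 206^32 * 206^64 * 206^128 * 206^512 * 206^2048 * 206^8192 * 206^32768 * 206^262144 * 206^16777216 * 206^134217728 * 206^268435456 * 206^17179869184 = 1 (mod 1155); answer 1

1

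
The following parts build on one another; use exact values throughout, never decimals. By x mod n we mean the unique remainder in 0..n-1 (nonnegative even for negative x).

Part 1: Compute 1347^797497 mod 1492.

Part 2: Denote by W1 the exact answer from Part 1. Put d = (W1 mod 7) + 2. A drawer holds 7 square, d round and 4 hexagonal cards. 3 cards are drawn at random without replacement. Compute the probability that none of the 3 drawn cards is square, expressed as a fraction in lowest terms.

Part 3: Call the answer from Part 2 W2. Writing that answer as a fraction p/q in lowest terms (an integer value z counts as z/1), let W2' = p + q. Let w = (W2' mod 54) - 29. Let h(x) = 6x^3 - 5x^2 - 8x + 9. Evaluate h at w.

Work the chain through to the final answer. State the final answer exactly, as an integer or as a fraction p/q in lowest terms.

-135399

Part 1: squarings mod 1492: 1347^1=1347, 1347^2=137, 1347^4=865, 1347^8=733, 1347^16=169, 1347^32=213, 1347^64=609, 1347^128=865, 1347^256=733, 1347^512=169, 1347^1024=213, 1347^2048=609, 1347^4096=865, 1347^8192=733, 1347^16384=169, 1347^32768=213, 1347^65536=609, 1347^131072=865, 1347^262144=733, 1347^524288=169; 1347^797497 = 1347^1 * 1347^8 * 1347^16 * 1347^32 * 1347^256 * 1347^512 * 1347^2048 * 1347^8192 * 1347^262144 * 1347^524288 = 1063 (mod 1492); answer 1063
Part 2: W1 = 1063; d = 8; total draws C(19,3) = 969; favorable C(12,3) = 220; P = 220/969; answer 220/969
Part 3: W2 = 220/969; threaded value p + q = 1189; w = -28; 6*(-28)^3 - 5*(-28)^2 - 8*(-28)^1 + 9 = (-131712) + (-3920) + (224) + (9) = -135399; answer -135399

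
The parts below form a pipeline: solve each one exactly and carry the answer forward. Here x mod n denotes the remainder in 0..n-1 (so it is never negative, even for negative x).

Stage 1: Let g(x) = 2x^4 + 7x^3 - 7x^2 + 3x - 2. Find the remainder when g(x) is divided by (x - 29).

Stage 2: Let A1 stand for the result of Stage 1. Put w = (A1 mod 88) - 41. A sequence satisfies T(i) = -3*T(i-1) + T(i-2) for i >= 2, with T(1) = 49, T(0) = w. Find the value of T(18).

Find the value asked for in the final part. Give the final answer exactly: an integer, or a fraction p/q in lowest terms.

-26414364798

Stage 1: remainder = value at the root: 2*(29)^4 + 7*(29)^3 - 7*(29)^2 + 3*(29)^1 - 2 = (1414562) + (170723) + (-5887) + (87) + (-2) = 1579483; answer 1579483
Stage 2: A1 = 1579483; w = 18; T(2) = -3*(49) + 1*(18) = -129; iterating: T(2)=-129, T(3)=436, T(4)=-1437, T(5)=4747, T(6)=-15678, T(7)=51781, T(8)=-171021, T(9)=564844, T(10)=-1865553, T(11)=6161503, T(12)=-20350062, T(13)=67211689, T(14)=-221985129, T(15)=733167076, T(16)=-2421486357, T(17)=7997626147, T(18)=-26414364798; answer -26414364798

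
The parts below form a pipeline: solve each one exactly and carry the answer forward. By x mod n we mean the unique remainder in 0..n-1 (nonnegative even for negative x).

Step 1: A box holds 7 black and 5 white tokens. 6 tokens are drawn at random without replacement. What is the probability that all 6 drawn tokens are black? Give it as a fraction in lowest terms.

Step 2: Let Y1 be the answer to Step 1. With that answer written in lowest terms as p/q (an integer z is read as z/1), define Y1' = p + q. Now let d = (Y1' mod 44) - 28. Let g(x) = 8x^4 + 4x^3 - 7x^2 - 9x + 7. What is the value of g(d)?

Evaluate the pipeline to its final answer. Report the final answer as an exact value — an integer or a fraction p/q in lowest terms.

Step 1: total draws C(12,6) = 924; favorable C(7,6) = 7; P = 1/132; answer 1/132
Step 2: Y1 = 1/132; threaded value p + q = 133; d = -27; 8*(-27)^4 + 4*(-27)^3 - 7*(-27)^2 - 9*(-27)^1 + 7 = (4251528) + (-78732) + (-5103) + (243) + (7) = 4167943; answer 4167943

4167943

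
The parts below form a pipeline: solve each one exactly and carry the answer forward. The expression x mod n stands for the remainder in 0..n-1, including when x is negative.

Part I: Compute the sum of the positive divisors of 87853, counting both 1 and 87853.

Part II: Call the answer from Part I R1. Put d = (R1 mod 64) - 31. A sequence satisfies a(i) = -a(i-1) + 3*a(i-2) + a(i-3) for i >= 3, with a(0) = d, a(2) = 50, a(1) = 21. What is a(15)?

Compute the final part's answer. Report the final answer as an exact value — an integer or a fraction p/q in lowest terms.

-297862

Part I: 87853 is prime, so its only divisors are 1 and 87853; sigma = 1 + 87853 = 87854; answer 87854
Part II: R1 = 87854; d = 15; a(3) = -1*(50) + 3*(21) + 1*(15) = 28; iterating: a(3)=28, a(4)=143, a(5)=-9, a(6)=466, a(7)=-350, a(8)=1739, a(9)=-2323, a(10)=7190, a(11)=-12420, a(12)=31667, a(13)=-61737, a(14)=144318, a(15)=-297862; answer -297862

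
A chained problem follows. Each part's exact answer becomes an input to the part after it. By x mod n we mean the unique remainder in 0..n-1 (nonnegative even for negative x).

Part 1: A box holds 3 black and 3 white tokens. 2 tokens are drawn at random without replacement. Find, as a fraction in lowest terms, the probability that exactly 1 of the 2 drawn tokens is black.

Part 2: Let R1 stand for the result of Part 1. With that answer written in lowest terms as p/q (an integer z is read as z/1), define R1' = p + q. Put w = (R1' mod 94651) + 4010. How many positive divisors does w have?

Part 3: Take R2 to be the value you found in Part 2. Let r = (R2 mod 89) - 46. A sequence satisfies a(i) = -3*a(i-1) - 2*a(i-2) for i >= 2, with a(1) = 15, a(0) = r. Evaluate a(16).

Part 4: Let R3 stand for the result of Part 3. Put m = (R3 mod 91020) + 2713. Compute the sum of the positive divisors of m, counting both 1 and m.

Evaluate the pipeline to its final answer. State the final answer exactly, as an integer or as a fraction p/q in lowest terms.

Part 1: total draws C(6,2) = 15; favorable C(3,1)*C(3,1) = 9; P = 3/5; answer 3/5
Part 2: R1 = 3/5; threaded value p + q = 8; w = 4018; 4018 = 2 * 7^2 * 41; number of divisors = (1+1) * (2+1) * (1+1) = 12; answer 12
Part 3: R2 = 12; r = -34; a(2) = -3*(15) - 2*(-34) = 23; iterating: a(2)=23, a(3)=-99, a(4)=251, a(5)=-555, a(6)=1163, a(7)=-2379, a(8)=4811, a(9)=-9675, a(10)=19403, a(11)=-38859, a(12)=77771, a(13)=-155595, a(14)=311243, a(15)=-622539, a(16)=1245131; answer 1245131
Part 4: R3 = 1245131; m = 64584; 64584 = 2^3 * 3^3 * 13 * 23; sigma = (1 + 2 + 4 + 8) * (1 + 3 + 9 + 27) * (1 + 13) * (1 + 23) = 15 * 40 * 14 * 24 = 201600; answer 201600

201600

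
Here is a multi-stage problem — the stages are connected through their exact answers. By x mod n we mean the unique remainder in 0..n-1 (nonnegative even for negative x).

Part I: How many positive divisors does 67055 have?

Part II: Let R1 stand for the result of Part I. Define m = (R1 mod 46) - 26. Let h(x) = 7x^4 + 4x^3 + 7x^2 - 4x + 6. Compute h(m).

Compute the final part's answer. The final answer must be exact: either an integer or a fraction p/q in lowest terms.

1600682

Part I: 67055 = 5 * 13411; number of divisors = (1+1) * (1+1) = 4; answer 4
Part II: R1 = 4; m = -22; 7*(-22)^4 + 4*(-22)^3 + 7*(-22)^2 - 4*(-22)^1 + 6 = (1639792) + (-42592) + (3388) + (88) + (6) = 1600682; answer 1600682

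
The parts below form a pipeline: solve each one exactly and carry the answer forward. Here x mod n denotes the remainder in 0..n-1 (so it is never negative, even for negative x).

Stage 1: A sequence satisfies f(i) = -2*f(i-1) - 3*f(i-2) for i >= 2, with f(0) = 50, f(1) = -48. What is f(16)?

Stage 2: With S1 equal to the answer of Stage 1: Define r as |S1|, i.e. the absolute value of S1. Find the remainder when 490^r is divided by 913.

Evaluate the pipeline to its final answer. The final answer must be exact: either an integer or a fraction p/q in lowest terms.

576

Stage 1: f(2) = -2*(-48) - 3*(50) = -54; iterating: f(2)=-54, f(3)=252, f(4)=-342, f(5)=-72, f(6)=1170, f(7)=-2124, f(8)=738, f(9)=4896, f(10)=-12006, f(11)=9324, f(12)=17370, f(13)=-62712, f(14)=73314, f(15)=41508, f(16)=-302958; answer -302958
Stage 2: S1 = -302958; r = 302958; squarings mod 913: 490^1=490, 490^2=894, 490^4=361, 490^8=675, 490^16=38, 490^32=531, 490^64=757, 490^128=598, 490^256=621, 490^512=355, 490^1024=31, 490^2048=48, 490^4096=478, 490^8192=234, 490^16384=889, 490^32768=576, 490^65536=357, 490^131072=542, 490^262144=691; 490^302958 = 490^2 * 490^4 * 490^8 * 490^32 * 490^64 * 490^256 * 490^512 * 490^1024 * 490^2048 * 490^4096 * 490^32768 * 490^262144 = 576 (mod 913); answer 576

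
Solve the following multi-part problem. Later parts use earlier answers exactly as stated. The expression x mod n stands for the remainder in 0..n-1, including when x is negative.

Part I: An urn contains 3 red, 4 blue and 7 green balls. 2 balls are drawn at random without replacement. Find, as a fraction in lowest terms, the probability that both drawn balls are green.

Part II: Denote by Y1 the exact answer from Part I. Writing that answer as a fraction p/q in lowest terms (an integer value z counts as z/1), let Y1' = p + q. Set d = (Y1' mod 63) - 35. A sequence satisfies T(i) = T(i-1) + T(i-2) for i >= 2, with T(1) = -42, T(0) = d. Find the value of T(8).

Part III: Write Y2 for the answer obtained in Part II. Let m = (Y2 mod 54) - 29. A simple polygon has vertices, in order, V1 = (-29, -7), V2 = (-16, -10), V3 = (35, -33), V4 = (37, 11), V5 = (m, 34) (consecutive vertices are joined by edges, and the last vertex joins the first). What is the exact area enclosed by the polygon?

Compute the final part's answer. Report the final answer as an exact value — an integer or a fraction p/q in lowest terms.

2669

Part I: total draws C(14,2) = 91; favorable C(7,2) = 21; P = 3/13; answer 3/13
Part II: Y1 = 3/13; threaded value p + q = 16; d = -19; T(2) = 1*(-42) + 1*(-19) = -61; iterating: T(2)=-61, T(3)=-103, T(4)=-164, T(5)=-267, T(6)=-431, T(7)=-698, T(8)=-1129; answer -1129
Part III: Y2 = -1129; m = -24; cross terms: (-29*-10 - -16*-7)=178, (-16*-33 - 35*-10)=878, (35*11 - 37*-33)=1606, (37*34 - -24*11)=1522, (-24*-7 - -29*34)=1154; twice the area = |5338| = 5338; area = 2669; answer 2669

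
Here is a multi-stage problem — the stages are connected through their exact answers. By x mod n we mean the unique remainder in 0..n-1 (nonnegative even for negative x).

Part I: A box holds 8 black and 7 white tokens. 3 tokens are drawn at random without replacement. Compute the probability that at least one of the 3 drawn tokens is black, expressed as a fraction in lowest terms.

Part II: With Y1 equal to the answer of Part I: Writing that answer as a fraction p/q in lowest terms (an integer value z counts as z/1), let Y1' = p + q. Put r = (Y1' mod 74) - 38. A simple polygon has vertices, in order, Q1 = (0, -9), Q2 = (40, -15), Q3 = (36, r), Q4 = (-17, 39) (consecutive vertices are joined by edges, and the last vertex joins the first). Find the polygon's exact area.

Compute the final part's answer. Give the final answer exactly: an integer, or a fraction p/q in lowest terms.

858

Part I: total draws C(15,3) = 455; complement C(7,3) = 35; favorable 455 - 35 = 420; P = 12/13; answer 12/13
Part II: Y1 = 12/13; threaded value p + q = 25; r = -13; cross terms: (0*-15 - 40*-9)=360, (40*-13 - 36*-15)=20, (36*39 - -17*-13)=1183, (-17*-9 - 0*39)=153; twice the area = |1716| = 1716; area = 858; answer 858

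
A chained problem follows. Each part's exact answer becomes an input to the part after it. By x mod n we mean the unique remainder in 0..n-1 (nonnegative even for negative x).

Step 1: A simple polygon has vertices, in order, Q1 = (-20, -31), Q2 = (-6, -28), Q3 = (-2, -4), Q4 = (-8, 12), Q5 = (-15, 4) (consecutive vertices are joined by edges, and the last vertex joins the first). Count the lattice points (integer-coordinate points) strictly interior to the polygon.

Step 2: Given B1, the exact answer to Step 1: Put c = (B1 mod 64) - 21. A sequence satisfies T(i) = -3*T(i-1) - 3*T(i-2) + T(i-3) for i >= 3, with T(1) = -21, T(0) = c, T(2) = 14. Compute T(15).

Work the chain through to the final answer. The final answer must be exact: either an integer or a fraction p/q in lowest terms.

320196

Step 1: cross terms: (-20*-28 - -6*-31)=374, (-6*-4 - -2*-28)=-32, (-2*12 - -8*-4)=-56, (-8*4 - -15*12)=148, (-15*-31 - -20*4)=545; twice the area = |979| = 979; area = 979/2; boundary points = 1 + 4 + 2 + 1 + 5 = 13; strictly interior points = area - boundary/2 + 1 = 484; answer 484
Step 2: B1 = 484; c = 15; T(3) = -3*(14) - 3*(-21) + 1*(15) = 36; iterating: T(3)=36, T(4)=-171, T(5)=419, T(6)=-708, T(7)=696, T(8)=455, T(9)=-4161, T(10)=11814, T(11)=-22504, T(12)=27909, T(13)=-4401, T(14)=-93028, T(15)=320196; answer 320196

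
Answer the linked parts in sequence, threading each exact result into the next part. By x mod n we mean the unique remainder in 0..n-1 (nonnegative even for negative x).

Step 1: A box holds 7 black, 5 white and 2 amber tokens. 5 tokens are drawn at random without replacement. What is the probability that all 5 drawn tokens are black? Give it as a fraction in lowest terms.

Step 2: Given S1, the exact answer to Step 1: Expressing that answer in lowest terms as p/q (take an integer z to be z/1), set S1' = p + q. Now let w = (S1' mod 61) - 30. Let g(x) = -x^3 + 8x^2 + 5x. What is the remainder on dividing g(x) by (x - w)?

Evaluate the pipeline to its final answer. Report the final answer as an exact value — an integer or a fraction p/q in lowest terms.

-1500

Step 1: total draws C(14,5) = 2002; favorable C(7,5) = 21; P = 3/286; answer 3/286
Step 2: S1 = 3/286; threaded value p + q = 289; w = 15; remainder = value at the root: -1*(15)^3 + 8*(15)^2 + 5*(15)^1 = (-3375) + (1800) + (75) = -1500; answer -1500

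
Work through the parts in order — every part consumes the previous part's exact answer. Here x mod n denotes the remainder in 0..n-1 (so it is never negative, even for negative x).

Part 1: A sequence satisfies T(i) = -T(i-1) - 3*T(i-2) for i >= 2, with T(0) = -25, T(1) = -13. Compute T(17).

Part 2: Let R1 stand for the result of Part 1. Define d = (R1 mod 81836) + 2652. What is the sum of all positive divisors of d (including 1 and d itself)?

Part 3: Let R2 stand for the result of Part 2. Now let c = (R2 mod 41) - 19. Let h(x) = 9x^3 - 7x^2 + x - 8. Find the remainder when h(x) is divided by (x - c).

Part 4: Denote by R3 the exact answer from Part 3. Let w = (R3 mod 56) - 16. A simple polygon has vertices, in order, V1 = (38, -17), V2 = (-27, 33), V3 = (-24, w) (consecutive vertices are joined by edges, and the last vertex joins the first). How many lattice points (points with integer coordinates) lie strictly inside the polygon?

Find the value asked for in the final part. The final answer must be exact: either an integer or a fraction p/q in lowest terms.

604

Part 1: T(2) = -1*(-13) - 3*(-25) = 88; iterating: T(2)=88, T(3)=-49, T(4)=-215, T(5)=362, T(6)=283, T(7)=-1369, T(8)=520, T(9)=3587, T(10)=-5147, T(11)=-5614, T(12)=21055, T(13)=-4213, T(14)=-58952, T(15)=71591, T(16)=105265, T(17)=-320038; answer -320038
Part 2: R1 = -320038; d = 9958; 9958 = 2 * 13 * 383; sigma = (1 + 2) * (1 + 13) * (1 + 383) = 3 * 14 * 384 = 16128; answer 16128
Part 3: R2 = 16128; c = -4; remainder = value at the root: 9*(-4)^3 - 7*(-4)^2 + 1*(-4)^1 - 8 = (-576) + (-112) + (-4) + (-8) = -700; answer -700
Part 4: R3 = -700; w = 12; cross terms: (38*33 - -27*-17)=795, (-27*12 - -24*33)=468, (-24*-17 - 38*12)=-48; twice the area = |1215| = 1215; area = 1215/2; boundary points = 5 + 3 + 1 = 9; strictly interior points = area - boundary/2 + 1 = 604; answer 604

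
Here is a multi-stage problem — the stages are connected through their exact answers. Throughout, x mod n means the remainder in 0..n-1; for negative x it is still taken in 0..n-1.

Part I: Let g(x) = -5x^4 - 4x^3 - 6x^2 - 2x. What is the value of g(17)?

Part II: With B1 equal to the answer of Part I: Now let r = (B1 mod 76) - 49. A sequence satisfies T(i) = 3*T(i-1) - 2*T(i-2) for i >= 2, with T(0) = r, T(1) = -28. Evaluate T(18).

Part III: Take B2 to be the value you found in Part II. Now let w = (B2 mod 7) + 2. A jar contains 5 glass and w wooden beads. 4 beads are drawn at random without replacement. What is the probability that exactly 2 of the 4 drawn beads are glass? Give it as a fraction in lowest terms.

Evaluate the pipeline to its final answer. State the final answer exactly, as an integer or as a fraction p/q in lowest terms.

Part I: -5*(17)^4 - 4*(17)^3 - 6*(17)^2 - 2*(17)^1 = (-417605) + (-19652) + (-1734) + (-34) = -439025; answer -439025
Part II: B1 = -439025; r = -22; T(2) = 3*(-28) - 2*(-22) = -40; iterating: T(2)=-40, T(3)=-64, T(4)=-112, T(5)=-208, T(6)=-400, T(7)=-784, T(8)=-1552, T(9)=-3088, T(10)=-6160, T(11)=-12304, T(12)=-24592, T(13)=-49168, T(14)=-98320, T(15)=-196624, T(16)=-393232, T(17)=-786448, T(18)=-1572880; answer -1572880
Part III: B2 = -1572880; w = 8; total draws C(13,4) = 715; favorable C(5,2)*C(8,2) = 280; P = 56/143; answer 56/143

56/143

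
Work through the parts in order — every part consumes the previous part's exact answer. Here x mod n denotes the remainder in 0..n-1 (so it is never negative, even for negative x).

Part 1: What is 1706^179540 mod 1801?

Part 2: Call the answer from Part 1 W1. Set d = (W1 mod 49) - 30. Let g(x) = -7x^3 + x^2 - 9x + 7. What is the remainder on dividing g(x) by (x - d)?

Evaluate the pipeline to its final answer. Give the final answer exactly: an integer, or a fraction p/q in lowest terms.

Part 1: squarings mod 1801: 1706^1=1706, 1706^2=20, 1706^4=400, 1706^8=1512, 1706^16=675, 1706^32=1773, 1706^64=784, 1706^128=515, 1706^256=478, 1706^512=1558, 1706^1024=1417, 1706^2048=1575, 1706^4096=648, 1706^8192=271, 1706^16384=1401, 1706^32768=1512, 1706^65536=675, 1706^131072=1773; 1706^179540 = 1706^4 * 1706^16 * 1706^64 * 1706^256 * 1706^1024 * 1706^2048 * 1706^4096 * 1706^8192 * 1706^32768 * 1706^131072 = 294 (mod 1801); answer 294
Part 2: W1 = 294; d = -30; remainder = value at the root: -7*(-30)^3 + 1*(-30)^2 - 9*(-30)^1 + 7 = (189000) + (900) + (270) + (7) = 190177; answer 190177

190177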